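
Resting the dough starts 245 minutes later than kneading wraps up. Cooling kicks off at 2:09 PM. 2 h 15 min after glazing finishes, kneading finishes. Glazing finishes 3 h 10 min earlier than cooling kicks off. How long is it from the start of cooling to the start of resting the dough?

Glazing ends at 2:09 PM − 190 min = 10:59 AM.
Kneading ends at 10:59 AM + 135 min = 1:14 PM.
Resting the dough starts at 1:14 PM + 245 min = 5:19 PM.
From 2:09 PM to 5:19 PM is 3 hours 10 minutes.

3 hours 10 minutes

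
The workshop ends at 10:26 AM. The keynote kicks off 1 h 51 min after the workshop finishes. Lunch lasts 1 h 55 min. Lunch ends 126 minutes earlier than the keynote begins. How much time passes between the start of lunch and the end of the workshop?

The keynote starts at 10:26 AM + 111 min = 12:17 PM.
Lunch ends at 12:17 PM − 126 min = 10:11 AM.
Lunch starts at 10:11 AM − 115 min = 8:16 AM.
From 8:16 AM to 10:26 AM is 2 h 10 min.

2 h 10 min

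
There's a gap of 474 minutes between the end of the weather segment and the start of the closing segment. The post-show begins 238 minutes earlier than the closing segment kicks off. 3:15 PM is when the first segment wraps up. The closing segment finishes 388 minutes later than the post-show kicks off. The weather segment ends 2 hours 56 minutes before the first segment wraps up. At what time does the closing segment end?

10:43 PM

The weather segment ends at 3:15 PM − 176 min = 12:19 PM.
The closing segment starts at 12:19 PM + 474 min = 8:13 PM.
The post-show starts at 8:13 PM − 238 min = 4:15 PM.
The closing segment ends at 4:15 PM + 388 min = 10:43 PM.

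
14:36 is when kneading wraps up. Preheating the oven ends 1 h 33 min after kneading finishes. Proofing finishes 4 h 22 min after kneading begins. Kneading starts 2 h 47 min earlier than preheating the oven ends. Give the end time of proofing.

Preheating the oven ends at 14:36 + 93 min = 16:09.
Kneading starts at 16:09 − 167 min = 13:22.
Proofing ends at 13:22 + 262 min = 17:44.

17:44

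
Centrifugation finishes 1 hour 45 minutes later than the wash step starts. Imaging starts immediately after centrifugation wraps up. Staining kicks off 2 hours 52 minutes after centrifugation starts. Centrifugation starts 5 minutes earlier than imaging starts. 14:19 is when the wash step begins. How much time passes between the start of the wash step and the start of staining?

4 h 32 min

Centrifugation ends at 14:19 + 105 min = 16:04.
So imaging starts at 16:04.
Centrifugation starts at 16:04 − 5 min = 15:59.
Staining starts at 15:59 + 172 min = 18:51.
From 14:19 to 18:51 is 4 h 32 min.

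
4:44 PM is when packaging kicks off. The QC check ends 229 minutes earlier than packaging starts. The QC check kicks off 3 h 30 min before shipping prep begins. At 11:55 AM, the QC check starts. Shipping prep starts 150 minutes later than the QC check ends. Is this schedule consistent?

Yes

The QC check ends at 4:44 PM − 229 min = 12:55 PM.
Shipping prep starts at 12:55 PM + 150 min = 3:25 PM.
The QC check starts at 3:25 PM − 210 min = 11:55 AM.
That matches the stated 11:55 AM, so the schedule is consistent.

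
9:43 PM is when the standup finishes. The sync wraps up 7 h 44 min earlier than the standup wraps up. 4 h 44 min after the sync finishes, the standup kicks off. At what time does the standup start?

The sync ends at 9:43 PM − 464 min = 1:59 PM.
The standup starts at 1:59 PM + 284 min = 6:43 PM.

6:43 PM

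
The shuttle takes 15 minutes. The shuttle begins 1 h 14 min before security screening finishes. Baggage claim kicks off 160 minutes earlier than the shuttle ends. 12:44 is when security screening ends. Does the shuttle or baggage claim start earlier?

baggage claim

The shuttle starts at 12:44 − 74 min = 11:30.
The shuttle ends at 11:30 + 15 min = 11:45.
Baggage claim starts at 11:45 − 160 min = 09:05.
The shuttle starts at 11:30 and baggage claim starts at 09:05, so baggage claim is first.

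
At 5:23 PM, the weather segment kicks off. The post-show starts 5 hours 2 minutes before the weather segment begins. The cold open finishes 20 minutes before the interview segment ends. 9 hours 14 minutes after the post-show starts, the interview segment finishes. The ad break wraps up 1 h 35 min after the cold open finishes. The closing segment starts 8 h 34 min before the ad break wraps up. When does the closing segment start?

The post-show starts at 5:23 PM − 302 min = 12:21 PM.
The interview segment ends at 12:21 PM + 554 min = 9:35 PM.
The cold open ends at 9:35 PM − 20 min = 9:15 PM.
The ad break ends at 9:15 PM + 95 min = 10:50 PM.
The closing segment starts at 10:50 PM − 514 min = 2:16 PM.

2:16 PM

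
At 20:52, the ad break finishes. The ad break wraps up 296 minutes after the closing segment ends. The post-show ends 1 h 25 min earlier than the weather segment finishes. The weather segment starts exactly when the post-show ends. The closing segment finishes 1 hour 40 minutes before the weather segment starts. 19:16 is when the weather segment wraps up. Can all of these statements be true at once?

No

The post-show ends at 19:16 − 85 min = 17:51.
So the weather segment starts at 17:51.
The closing segment ends at 17:51 − 100 min = 16:11.
The ad break ends at 16:11 + 296 min = 21:07.
But the ad break is also said to end at 20:52 — a 15-minute conflict.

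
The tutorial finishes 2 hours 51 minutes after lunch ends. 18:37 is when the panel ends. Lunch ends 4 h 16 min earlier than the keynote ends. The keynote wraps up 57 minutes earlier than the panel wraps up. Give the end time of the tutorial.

The keynote ends at 18:37 − 57 min = 17:40.
Lunch ends at 17:40 − 256 min = 13:24.
The tutorial ends at 13:24 + 171 min = 16:15.

16:15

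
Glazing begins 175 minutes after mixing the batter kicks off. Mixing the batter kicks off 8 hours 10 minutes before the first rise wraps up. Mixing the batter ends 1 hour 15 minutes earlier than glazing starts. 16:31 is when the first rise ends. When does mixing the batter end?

10:01

Mixing the batter starts at 16:31 − 490 min = 08:21.
Glazing starts at 08:21 + 175 min = 11:16.
Mixing the batter ends at 11:16 − 75 min = 10:01.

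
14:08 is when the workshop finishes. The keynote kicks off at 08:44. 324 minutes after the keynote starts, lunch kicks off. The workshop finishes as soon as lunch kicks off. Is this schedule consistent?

Yes

Lunch starts at 08:44 + 324 min = 14:08.
So the workshop ends at 14:08.
That matches the stated 14:08, so the schedule is consistent.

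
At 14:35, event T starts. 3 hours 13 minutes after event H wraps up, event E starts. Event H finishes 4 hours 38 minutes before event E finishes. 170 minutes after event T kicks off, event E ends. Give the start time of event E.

16:00

Event E ends at 14:35 + 170 min = 17:25.
Event H ends at 17:25 − 278 min = 12:47.
Event E starts at 12:47 + 193 min = 16:00.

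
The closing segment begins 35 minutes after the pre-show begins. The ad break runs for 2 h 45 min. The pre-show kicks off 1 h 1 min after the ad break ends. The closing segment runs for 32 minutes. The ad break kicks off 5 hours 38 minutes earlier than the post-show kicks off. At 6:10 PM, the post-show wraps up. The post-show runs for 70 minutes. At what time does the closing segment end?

The post-show starts at 6:10 PM − 70 min = 5:00 PM.
The ad break starts at 5:00 PM − 338 min = 11:22 AM.
The ad break ends at 11:22 AM + 165 min = 2:07 PM.
The pre-show starts at 2:07 PM + 61 min = 3:08 PM.
The closing segment starts at 3:08 PM + 35 min = 3:43 PM.
The closing segment ends at 3:43 PM + 32 min = 4:15 PM.

4:15 PM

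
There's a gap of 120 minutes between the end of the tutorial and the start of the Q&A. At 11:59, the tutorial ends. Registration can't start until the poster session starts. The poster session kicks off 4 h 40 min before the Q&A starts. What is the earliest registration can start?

The Q&A starts at 11:59 + 120 min = 13:59.
The poster session starts at 13:59 − 280 min = 09:19.
Registration is bounded by the poster session, so the earliest it can start is 09:19.

09:19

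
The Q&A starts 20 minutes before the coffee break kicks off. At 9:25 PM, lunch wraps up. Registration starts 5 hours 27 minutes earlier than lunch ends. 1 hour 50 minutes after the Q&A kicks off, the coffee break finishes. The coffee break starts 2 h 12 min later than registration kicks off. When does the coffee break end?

Registration starts at 9:25 PM − 327 min = 3:58 PM.
The coffee break starts at 3:58 PM + 132 min = 6:10 PM.
The Q&A starts at 6:10 PM − 20 min = 5:50 PM.
The coffee break ends at 5:50 PM + 110 min = 7:40 PM.

7:40 PM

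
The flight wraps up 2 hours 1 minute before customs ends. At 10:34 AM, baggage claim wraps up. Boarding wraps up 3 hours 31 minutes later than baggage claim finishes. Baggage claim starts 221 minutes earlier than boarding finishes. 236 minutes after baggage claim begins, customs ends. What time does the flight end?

Boarding ends at 10:34 AM + 211 min = 2:05 PM.
Baggage claim starts at 2:05 PM − 221 min = 10:24 AM.
Customs ends at 10:24 AM + 236 min = 2:20 PM.
The flight ends at 2:20 PM − 121 min = 12:19 PM.

12:19 PM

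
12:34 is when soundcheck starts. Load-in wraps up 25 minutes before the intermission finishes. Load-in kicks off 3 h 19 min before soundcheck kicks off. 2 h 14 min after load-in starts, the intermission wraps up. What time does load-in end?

11:04

Load-in starts at 12:34 − 199 min = 09:15.
The intermission ends at 09:15 + 134 min = 11:29.
Load-in ends at 11:29 − 25 min = 11:04.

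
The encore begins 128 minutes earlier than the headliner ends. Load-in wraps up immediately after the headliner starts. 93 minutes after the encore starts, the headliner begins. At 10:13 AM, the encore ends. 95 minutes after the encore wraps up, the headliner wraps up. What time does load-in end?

11:13 AM

The headliner ends at 10:13 AM + 95 min = 11:48 AM.
The encore starts at 11:48 AM − 128 min = 9:40 AM.
The headliner starts at 9:40 AM + 93 min = 11:13 AM.
So load-in ends at 11:13 AM.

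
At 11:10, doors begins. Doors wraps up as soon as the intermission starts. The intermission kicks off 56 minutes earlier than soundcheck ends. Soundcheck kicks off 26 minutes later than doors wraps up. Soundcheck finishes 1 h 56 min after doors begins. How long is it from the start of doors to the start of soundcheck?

1 h 26 min

Soundcheck ends at 11:10 + 116 min = 13:06.
The intermission starts at 13:06 − 56 min = 12:10.
So doors ends at 12:10.
Soundcheck starts at 12:10 + 26 min = 12:36.
From 11:10 to 12:36 is 1 h 26 min.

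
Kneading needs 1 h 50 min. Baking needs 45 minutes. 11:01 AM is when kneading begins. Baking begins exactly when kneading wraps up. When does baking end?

1:36 PM

Kneading ends at 11:01 AM + 110 min = 12:51 PM.
So baking starts at 12:51 PM.
Baking ends at 12:51 PM + 45 min = 1:36 PM.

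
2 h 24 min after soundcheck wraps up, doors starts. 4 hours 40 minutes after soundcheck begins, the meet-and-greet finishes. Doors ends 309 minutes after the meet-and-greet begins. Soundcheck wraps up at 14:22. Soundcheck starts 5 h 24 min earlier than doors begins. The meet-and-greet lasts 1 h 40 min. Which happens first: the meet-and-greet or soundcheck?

Doors starts at 14:22 + 144 min = 16:46.
Soundcheck starts at 16:46 − 324 min = 11:22.
The meet-and-greet ends at 11:22 + 280 min = 16:02.
The meet-and-greet starts at 16:02 − 100 min = 14:22.
The meet-and-greet starts at 14:22 and soundcheck starts at 11:22, so soundcheck is first.

soundcheck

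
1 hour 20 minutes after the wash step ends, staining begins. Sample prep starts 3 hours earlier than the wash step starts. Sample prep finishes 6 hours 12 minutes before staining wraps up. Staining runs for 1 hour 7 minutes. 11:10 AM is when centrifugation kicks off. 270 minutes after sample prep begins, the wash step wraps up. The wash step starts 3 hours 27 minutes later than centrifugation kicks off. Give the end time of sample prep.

12:22 PM

The wash step starts at 11:10 AM + 207 min = 2:37 PM.
Sample prep starts at 2:37 PM − 180 min = 11:37 AM.
The wash step ends at 11:37 AM + 270 min = 4:07 PM.
Staining starts at 4:07 PM + 80 min = 5:27 PM.
Staining ends at 5:27 PM + 67 min = 6:34 PM.
Sample prep ends at 6:34 PM − 372 min = 12:22 PM.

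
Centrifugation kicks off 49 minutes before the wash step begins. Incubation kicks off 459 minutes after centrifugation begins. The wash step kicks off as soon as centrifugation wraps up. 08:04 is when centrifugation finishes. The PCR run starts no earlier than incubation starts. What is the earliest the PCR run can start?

The wash step starts at 08:04.
Centrifugation starts at 08:04 − 49 min = 07:15.
Incubation starts at 07:15 + 459 min = 14:54.
The PCR run is bounded by incubation, so the earliest it can start is 14:54.

14:54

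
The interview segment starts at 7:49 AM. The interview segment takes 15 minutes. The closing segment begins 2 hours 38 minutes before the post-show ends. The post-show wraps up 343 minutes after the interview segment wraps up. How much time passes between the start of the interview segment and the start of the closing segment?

3 hours 20 minutes

The interview segment ends at 7:49 AM + 15 min = 8:04 AM.
The post-show ends at 8:04 AM + 343 min = 1:47 PM.
The closing segment starts at 1:47 PM − 158 min = 11:09 AM.
From 7:49 AM to 11:09 AM is 3 hours 20 minutes.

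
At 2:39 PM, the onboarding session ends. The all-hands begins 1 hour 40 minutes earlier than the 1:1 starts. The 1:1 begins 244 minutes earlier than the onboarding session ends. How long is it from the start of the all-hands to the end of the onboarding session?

5 h 44 min

The 1:1 starts at 2:39 PM − 244 min = 10:35 AM.
The all-hands starts at 10:35 AM − 100 min = 8:55 AM.
From 8:55 AM to 2:39 PM is 5 h 44 min.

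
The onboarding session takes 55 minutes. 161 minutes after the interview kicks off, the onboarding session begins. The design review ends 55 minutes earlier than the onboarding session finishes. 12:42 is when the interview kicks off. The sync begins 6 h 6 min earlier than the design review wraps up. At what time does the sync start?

The onboarding session starts at 12:42 + 161 min = 15:23.
The onboarding session ends at 15:23 + 55 min = 16:18.
The design review ends at 16:18 − 55 min = 15:23.
The sync starts at 15:23 − 366 min = 09:17.

09:17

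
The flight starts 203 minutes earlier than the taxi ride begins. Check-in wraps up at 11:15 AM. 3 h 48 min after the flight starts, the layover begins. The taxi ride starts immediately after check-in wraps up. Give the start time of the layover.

11:40 AM

The taxi ride starts at 11:15 AM.
The flight starts at 11:15 AM − 203 min = 7:52 AM.
The layover starts at 7:52 AM + 228 min = 11:40 AM.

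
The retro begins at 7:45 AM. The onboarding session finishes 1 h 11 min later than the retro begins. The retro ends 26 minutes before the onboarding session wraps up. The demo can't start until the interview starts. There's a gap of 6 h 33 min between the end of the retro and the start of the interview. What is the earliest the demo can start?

3:03 PM

The onboarding session ends at 7:45 AM + 71 min = 8:56 AM.
The retro ends at 8:56 AM − 26 min = 8:30 AM.
The interview starts at 8:30 AM + 393 min = 3:03 PM.
The demo is bounded by the interview, so the earliest it can start is 3:03 PM.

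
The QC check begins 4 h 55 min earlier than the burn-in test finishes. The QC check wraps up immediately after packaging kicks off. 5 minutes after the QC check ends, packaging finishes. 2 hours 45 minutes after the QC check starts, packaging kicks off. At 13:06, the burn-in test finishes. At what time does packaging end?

The QC check starts at 13:06 − 295 min = 08:11.
Packaging starts at 08:11 + 165 min = 10:56.
So the QC check ends at 10:56.
Packaging ends at 10:56 + 5 min = 11:01.

11:01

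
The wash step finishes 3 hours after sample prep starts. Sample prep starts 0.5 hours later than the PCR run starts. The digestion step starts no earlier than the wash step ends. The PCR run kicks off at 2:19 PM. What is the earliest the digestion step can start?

Sample prep starts at 2:19 PM + 30 min = 2:49 PM.
The wash step ends at 2:49 PM + 180 min = 5:49 PM.
The digestion step is bounded by the wash step, so the earliest it can start is 5:49 PM.

5:49 PM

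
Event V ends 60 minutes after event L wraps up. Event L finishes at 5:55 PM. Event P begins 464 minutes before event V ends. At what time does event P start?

11:11 AM

Event V ends at 5:55 PM + 60 min = 6:55 PM.
Event P starts at 6:55 PM − 464 min = 11:11 AM.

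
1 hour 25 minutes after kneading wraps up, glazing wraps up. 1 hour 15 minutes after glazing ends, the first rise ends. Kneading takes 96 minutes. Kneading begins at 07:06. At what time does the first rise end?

11:22

Kneading ends at 07:06 + 96 min = 08:42.
Glazing ends at 08:42 + 85 min = 10:07.
The first rise ends at 10:07 + 75 min = 11:22.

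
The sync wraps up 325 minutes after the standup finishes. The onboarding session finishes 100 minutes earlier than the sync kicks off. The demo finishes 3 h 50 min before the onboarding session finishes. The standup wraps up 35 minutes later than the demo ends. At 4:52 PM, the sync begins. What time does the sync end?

5:22 PM

The onboarding session ends at 4:52 PM − 100 min = 3:12 PM.
The demo ends at 3:12 PM − 230 min = 11:22 AM.
The standup ends at 11:22 AM + 35 min = 11:57 AM.
The sync ends at 11:57 AM + 325 min = 5:22 PM.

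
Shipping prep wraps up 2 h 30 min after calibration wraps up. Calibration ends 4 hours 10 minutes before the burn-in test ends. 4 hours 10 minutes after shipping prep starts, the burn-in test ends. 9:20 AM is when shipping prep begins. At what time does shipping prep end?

11:50 AM

The burn-in test ends at 9:20 AM + 250 min = 1:30 PM.
Calibration ends at 1:30 PM − 250 min = 9:20 AM.
Shipping prep ends at 9:20 AM + 150 min = 11:50 AM.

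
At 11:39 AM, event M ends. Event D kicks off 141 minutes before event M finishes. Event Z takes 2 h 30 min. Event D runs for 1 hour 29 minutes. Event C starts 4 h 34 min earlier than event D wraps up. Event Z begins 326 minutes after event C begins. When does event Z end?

2:09 PM

Event D starts at 11:39 AM − 141 min = 9:18 AM.
Event D ends at 9:18 AM + 89 min = 10:47 AM.
Event C starts at 10:47 AM − 274 min = 6:13 AM.
Event Z starts at 6:13 AM + 326 min = 11:39 AM.
Event Z ends at 11:39 AM + 150 min = 2:09 PM.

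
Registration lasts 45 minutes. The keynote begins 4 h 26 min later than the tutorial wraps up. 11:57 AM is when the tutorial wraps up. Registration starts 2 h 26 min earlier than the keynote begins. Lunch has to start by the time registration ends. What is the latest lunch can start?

The keynote starts at 11:57 AM + 266 min = 4:23 PM.
Registration starts at 4:23 PM − 146 min = 1:57 PM.
Registration ends at 1:57 PM + 45 min = 2:42 PM.
Lunch is bounded by registration, so the latest it can start is 2:42 PM.

2:42 PM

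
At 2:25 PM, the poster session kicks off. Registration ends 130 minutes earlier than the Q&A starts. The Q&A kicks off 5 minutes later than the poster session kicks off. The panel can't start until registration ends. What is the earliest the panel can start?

12:20 PM

The Q&A starts at 2:25 PM + 5 min = 2:30 PM.
Registration ends at 2:30 PM − 130 min = 12:20 PM.
The panel is bounded by registration, so the earliest it can start is 12:20 PM.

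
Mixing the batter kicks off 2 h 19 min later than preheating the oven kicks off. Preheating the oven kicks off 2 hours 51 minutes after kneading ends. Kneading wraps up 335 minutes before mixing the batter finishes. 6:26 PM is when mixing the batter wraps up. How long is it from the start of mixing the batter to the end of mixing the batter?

Kneading ends at 6:26 PM − 335 min = 12:51 PM.
Preheating the oven starts at 12:51 PM + 171 min = 3:42 PM.
Mixing the batter starts at 3:42 PM + 139 min = 6:01 PM.
From 6:01 PM to 6:26 PM is 25 minutes.

25 minutes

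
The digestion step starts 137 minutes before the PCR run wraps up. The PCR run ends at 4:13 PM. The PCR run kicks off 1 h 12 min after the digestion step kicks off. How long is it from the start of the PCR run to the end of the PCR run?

The digestion step starts at 4:13 PM − 137 min = 1:56 PM.
The PCR run starts at 1:56 PM + 72 min = 3:08 PM.
From 3:08 PM to 4:13 PM is 1 hour 5 minutes.

1 hour 5 minutes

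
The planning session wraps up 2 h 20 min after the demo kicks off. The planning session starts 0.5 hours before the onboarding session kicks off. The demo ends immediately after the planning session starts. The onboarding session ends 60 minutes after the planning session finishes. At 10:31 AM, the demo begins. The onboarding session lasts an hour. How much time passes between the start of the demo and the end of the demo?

1 h 50 min

The planning session ends at 10:31 AM + 140 min = 12:51 PM.
The onboarding session ends at 12:51 PM + 60 min = 1:51 PM.
The onboarding session starts at 1:51 PM − 60 min = 12:51 PM.
The planning session starts at 12:51 PM − 30 min = 12:21 PM.
So the demo ends at 12:21 PM.
From 10:31 AM to 12:21 PM is 1 h 50 min.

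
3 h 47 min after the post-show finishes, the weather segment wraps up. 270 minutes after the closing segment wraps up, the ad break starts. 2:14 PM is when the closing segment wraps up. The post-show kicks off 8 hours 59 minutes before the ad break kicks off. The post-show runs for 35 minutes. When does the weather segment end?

The ad break starts at 2:14 PM + 270 min = 6:44 PM.
The post-show starts at 6:44 PM − 539 min = 9:45 AM.
The post-show ends at 9:45 AM + 35 min = 10:20 AM.
The weather segment ends at 10:20 AM + 227 min = 2:07 PM.

2:07 PM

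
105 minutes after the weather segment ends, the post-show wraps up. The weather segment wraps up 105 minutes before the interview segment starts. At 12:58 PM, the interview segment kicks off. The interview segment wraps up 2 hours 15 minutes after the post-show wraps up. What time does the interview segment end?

The weather segment ends at 12:58 PM − 105 min = 11:13 AM.
The post-show ends at 11:13 AM + 105 min = 12:58 PM.
The interview segment ends at 12:58 PM + 135 min = 3:13 PM.

3:13 PM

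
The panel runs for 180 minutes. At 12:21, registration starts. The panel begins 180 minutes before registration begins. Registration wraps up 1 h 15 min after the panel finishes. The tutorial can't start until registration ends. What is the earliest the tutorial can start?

The panel starts at 12:21 − 180 min = 09:21.
The panel ends at 09:21 + 180 min = 12:21.
Registration ends at 12:21 + 75 min = 13:36.
The tutorial is bounded by registration, so the earliest it can start is 13:36.

13:36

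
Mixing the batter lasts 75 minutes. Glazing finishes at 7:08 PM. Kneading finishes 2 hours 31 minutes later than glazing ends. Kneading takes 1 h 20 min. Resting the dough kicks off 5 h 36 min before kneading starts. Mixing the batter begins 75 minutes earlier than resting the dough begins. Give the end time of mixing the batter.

2:43 PM

Kneading ends at 7:08 PM + 151 min = 9:39 PM.
Kneading starts at 9:39 PM − 80 min = 8:19 PM.
Resting the dough starts at 8:19 PM − 336 min = 2:43 PM.
Mixing the batter starts at 2:43 PM − 75 min = 1:28 PM.
Mixing the batter ends at 1:28 PM + 75 min = 2:43 PM.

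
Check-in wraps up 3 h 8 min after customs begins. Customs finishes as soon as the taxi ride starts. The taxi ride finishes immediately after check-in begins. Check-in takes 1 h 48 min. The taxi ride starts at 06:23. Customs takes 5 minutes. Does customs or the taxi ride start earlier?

customs

Customs ends at 06:23.
Customs starts at 06:23 − 5 min = 06:18.
Customs starts at 06:18 and the taxi ride starts at 06:23, so customs is first.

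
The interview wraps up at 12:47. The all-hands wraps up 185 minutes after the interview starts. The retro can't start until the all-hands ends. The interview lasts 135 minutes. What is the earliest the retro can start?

The interview starts at 12:47 − 135 min = 10:32.
The all-hands ends at 10:32 + 185 min = 13:37.
The retro is bounded by the all-hands, so the earliest it can start is 13:37.

13:37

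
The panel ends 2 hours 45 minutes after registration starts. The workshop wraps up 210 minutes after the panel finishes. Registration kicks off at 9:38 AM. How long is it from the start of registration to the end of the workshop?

6 h 15 min

The panel ends at 9:38 AM + 165 min = 12:23 PM.
The workshop ends at 12:23 PM + 210 min = 3:53 PM.
From 9:38 AM to 3:53 PM is 6 h 15 min.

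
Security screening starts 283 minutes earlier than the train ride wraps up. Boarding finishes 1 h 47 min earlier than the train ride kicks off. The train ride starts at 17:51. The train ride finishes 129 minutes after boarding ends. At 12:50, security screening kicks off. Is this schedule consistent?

No

Boarding ends at 17:51 − 107 min = 16:04.
The train ride ends at 16:04 + 129 min = 18:13.
Security screening starts at 18:13 − 283 min = 13:30.
But security screening is also said to start at 12:50 — a 40-minute conflict.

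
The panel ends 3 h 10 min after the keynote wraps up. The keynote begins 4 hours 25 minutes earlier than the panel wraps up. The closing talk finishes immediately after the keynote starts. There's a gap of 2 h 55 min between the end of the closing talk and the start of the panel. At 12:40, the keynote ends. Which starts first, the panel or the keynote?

the keynote

The panel ends at 12:40 + 190 min = 15:50.
The keynote starts at 15:50 − 265 min = 11:25.
So the closing talk ends at 11:25.
The panel starts at 11:25 + 175 min = 14:20.
The panel starts at 14:20 and the keynote starts at 11:25, so the keynote is first.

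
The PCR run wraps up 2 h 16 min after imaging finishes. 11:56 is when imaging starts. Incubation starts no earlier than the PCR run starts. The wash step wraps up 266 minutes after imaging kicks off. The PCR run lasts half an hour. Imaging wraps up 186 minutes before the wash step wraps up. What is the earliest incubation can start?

The wash step ends at 11:56 + 266 min = 16:22.
Imaging ends at 16:22 − 186 min = 13:16.
The PCR run ends at 13:16 + 136 min = 15:32.
The PCR run starts at 15:32 − 30 min = 15:02.
Incubation is bounded by the PCR run, so the earliest it can start is 15:02.

15:02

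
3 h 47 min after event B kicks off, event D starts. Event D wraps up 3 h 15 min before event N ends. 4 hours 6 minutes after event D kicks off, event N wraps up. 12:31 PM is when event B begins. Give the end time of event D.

Event D starts at 12:31 PM + 227 min = 4:18 PM.
Event N ends at 4:18 PM + 246 min = 8:24 PM.
Event D ends at 8:24 PM − 195 min = 5:09 PM.

5:09 PM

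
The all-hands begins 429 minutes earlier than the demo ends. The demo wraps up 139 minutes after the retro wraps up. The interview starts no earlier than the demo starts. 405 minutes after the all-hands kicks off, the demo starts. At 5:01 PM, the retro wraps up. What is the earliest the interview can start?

6:56 PM

The demo ends at 5:01 PM + 139 min = 7:20 PM.
The all-hands starts at 7:20 PM − 429 min = 12:11 PM.
The demo starts at 12:11 PM + 405 min = 6:56 PM.
The interview is bounded by the demo, so the earliest it can start is 6:56 PM.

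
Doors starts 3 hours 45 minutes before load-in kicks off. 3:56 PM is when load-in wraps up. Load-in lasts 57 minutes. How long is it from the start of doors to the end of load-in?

Load-in starts at 3:56 PM − 57 min = 2:59 PM.
Doors starts at 2:59 PM − 225 min = 11:14 AM.
From 11:14 AM to 3:56 PM is 4 h 42 min.

4 h 42 min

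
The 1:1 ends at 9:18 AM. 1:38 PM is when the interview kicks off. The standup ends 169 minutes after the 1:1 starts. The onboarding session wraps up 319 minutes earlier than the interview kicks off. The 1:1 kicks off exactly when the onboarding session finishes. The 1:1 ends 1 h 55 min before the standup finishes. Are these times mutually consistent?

No

The onboarding session ends at 1:38 PM − 319 min = 8:19 AM.
So the 1:1 starts at 8:19 AM.
The standup ends at 8:19 AM + 169 min = 11:08 AM.
The 1:1 ends at 11:08 AM − 115 min = 9:13 AM.
But the 1:1 is also said to end at 9:18 AM — a 5-minute conflict.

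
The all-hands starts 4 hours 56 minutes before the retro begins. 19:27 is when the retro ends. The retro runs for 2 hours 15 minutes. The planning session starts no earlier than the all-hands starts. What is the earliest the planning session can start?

12:16

The retro starts at 19:27 − 135 min = 17:12.
The all-hands starts at 17:12 − 296 min = 12:16.
The planning session is bounded by the all-hands, so the earliest it can start is 12:16.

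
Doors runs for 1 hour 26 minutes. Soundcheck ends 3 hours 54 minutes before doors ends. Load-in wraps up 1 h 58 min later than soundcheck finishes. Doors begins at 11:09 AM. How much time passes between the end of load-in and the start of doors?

Doors ends at 11:09 AM + 86 min = 12:35 PM.
Soundcheck ends at 12:35 PM − 234 min = 8:41 AM.
Load-in ends at 8:41 AM + 118 min = 10:39 AM.
From 10:39 AM to 11:09 AM is 0.5 hours.

0.5 hours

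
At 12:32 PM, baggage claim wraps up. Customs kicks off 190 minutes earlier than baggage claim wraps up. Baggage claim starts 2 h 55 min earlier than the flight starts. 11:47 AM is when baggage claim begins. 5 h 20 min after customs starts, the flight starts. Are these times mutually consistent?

Yes

Customs starts at 12:32 PM − 190 min = 9:22 AM.
The flight starts at 9:22 AM + 320 min = 2:42 PM.
Baggage claim starts at 2:42 PM − 175 min = 11:47 AM.
That matches the stated 11:47 AM, so the schedule is consistent.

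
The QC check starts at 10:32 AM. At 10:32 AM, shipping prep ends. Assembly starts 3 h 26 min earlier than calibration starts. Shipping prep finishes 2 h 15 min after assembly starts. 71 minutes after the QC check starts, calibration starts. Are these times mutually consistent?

Calibration starts at 10:32 AM + 71 min = 11:43 AM.
Assembly starts at 11:43 AM − 206 min = 8:17 AM.
Shipping prep ends at 8:17 AM + 135 min = 10:32 AM.
That matches the stated 10:32 AM, so the schedule is consistent.

Yes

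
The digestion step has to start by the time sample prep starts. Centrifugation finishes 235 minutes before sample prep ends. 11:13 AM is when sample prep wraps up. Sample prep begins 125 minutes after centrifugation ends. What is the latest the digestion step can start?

Centrifugation ends at 11:13 AM − 235 min = 7:18 AM.
Sample prep starts at 7:18 AM + 125 min = 9:23 AM.
The digestion step is bounded by sample prep, so the latest it can start is 9:23 AM.

9:23 AM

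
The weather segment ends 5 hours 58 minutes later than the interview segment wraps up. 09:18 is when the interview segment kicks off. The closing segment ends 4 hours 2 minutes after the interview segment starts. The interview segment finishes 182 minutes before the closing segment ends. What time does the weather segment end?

16:16

The closing segment ends at 09:18 + 242 min = 13:20.
The interview segment ends at 13:20 − 182 min = 10:18.
The weather segment ends at 10:18 + 358 min = 16:16.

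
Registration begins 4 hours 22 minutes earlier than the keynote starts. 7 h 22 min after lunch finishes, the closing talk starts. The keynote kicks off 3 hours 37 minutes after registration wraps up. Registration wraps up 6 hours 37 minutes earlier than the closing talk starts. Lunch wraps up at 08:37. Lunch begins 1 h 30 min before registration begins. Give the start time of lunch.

07:07

The closing talk starts at 08:37 + 442 min = 15:59.
Registration ends at 15:59 − 397 min = 09:22.
The keynote starts at 09:22 + 217 min = 12:59.
Registration starts at 12:59 − 262 min = 08:37.
Lunch starts at 08:37 − 90 min = 07:07.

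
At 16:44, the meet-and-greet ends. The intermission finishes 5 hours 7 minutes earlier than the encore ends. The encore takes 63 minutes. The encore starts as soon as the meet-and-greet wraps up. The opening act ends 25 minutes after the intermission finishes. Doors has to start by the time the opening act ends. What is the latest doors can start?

13:05

The encore starts at 16:44.
The encore ends at 16:44 + 63 min = 17:47.
The intermission ends at 17:47 − 307 min = 12:40.
The opening act ends at 12:40 + 25 min = 13:05.
Doors is bounded by the opening act, so the latest it can start is 13:05.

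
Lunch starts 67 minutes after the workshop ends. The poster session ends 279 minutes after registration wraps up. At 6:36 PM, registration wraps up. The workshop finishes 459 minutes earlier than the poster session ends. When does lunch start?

4:43 PM

The poster session ends at 6:36 PM + 279 min = 11:15 PM.
The workshop ends at 11:15 PM − 459 min = 3:36 PM.
Lunch starts at 3:36 PM + 67 min = 4:43 PM.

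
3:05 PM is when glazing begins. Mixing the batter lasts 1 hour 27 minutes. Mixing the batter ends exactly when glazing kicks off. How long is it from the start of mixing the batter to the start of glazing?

1 h 27 min

Mixing the batter ends at 3:05 PM.
Mixing the batter starts at 3:05 PM − 87 min = 1:38 PM.
From 1:38 PM to 3:05 PM is 1 h 27 min.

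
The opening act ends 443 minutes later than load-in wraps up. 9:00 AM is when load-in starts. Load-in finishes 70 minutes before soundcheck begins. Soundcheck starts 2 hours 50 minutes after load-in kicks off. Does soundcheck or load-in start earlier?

load-in

Soundcheck starts at 9:00 AM + 170 min = 11:50 AM.
Soundcheck starts at 11:50 AM and load-in starts at 9:00 AM, so load-in is first.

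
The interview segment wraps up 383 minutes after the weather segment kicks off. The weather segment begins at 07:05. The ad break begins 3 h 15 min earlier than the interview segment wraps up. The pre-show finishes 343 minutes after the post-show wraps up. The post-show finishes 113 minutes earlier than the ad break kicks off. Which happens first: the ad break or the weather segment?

the weather segment

The interview segment ends at 07:05 + 383 min = 13:28.
The ad break starts at 13:28 − 195 min = 10:13.
The ad break starts at 10:13 and the weather segment starts at 07:05, so the weather segment is first.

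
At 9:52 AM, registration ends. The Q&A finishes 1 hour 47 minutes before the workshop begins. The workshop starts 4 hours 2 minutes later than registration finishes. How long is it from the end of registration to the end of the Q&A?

2 hours 15 minutes

The workshop starts at 9:52 AM + 242 min = 1:54 PM.
The Q&A ends at 1:54 PM − 107 min = 12:07 PM.
From 9:52 AM to 12:07 PM is 2 hours 15 minutes.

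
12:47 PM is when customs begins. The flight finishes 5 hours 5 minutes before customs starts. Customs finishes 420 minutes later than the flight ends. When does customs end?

2:42 PM

The flight ends at 12:47 PM − 305 min = 7:42 AM.
Customs ends at 7:42 AM + 420 min = 2:42 PM.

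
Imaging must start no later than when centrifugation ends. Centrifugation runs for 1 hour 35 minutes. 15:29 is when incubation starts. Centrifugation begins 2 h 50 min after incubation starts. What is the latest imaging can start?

19:54

Centrifugation starts at 15:29 + 170 min = 18:19.
Centrifugation ends at 18:19 + 95 min = 19:54.
Imaging is bounded by centrifugation, so the latest it can start is 19:54.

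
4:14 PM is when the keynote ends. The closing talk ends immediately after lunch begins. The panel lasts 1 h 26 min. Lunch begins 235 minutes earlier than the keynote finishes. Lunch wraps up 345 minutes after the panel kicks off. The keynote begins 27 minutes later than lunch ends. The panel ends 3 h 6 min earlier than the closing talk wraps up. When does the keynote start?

1:59 PM

Lunch starts at 4:14 PM − 235 min = 12:19 PM.
So the closing talk ends at 12:19 PM.
The panel ends at 12:19 PM − 186 min = 9:13 AM.
The panel starts at 9:13 AM − 86 min = 7:47 AM.
Lunch ends at 7:47 AM + 345 min = 1:32 PM.
The keynote starts at 1:32 PM + 27 min = 1:59 PM.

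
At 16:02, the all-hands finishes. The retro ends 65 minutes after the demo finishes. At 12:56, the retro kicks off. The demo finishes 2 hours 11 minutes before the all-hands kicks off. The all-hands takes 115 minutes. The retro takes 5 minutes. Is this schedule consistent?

The all-hands starts at 16:02 − 115 min = 14:07.
The demo ends at 14:07 − 131 min = 11:56.
The retro ends at 11:56 + 65 min = 13:01.
The retro starts at 13:01 − 5 min = 12:56.
That matches the stated 12:56, so the schedule is consistent.

Yes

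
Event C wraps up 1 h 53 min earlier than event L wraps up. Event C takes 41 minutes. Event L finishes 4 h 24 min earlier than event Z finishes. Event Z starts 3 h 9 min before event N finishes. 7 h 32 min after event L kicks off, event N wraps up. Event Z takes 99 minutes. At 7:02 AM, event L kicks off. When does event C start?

Event N ends at 7:02 AM + 452 min = 2:34 PM.
Event Z starts at 2:34 PM − 189 min = 11:25 AM.
Event Z ends at 11:25 AM + 99 min = 1:04 PM.
Event L ends at 1:04 PM − 264 min = 8:40 AM.
Event C ends at 8:40 AM − 113 min = 6:47 AM.
Event C starts at 6:47 AM − 41 min = 6:06 AM.

6:06 AM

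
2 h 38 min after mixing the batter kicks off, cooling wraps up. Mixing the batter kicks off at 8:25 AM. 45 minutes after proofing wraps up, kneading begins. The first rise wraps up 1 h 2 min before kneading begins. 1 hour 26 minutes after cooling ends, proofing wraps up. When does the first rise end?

12:12 PM

Cooling ends at 8:25 AM + 158 min = 11:03 AM.
Proofing ends at 11:03 AM + 86 min = 12:29 PM.
Kneading starts at 12:29 PM + 45 min = 1:14 PM.
The first rise ends at 1:14 PM − 62 min = 12:12 PM.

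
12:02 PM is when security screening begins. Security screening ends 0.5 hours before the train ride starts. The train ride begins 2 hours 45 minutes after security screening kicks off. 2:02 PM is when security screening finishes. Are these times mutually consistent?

No

The train ride starts at 12:02 PM + 165 min = 2:47 PM.
Security screening ends at 2:47 PM − 30 min = 2:17 PM.
But security screening is also said to end at 2:02 PM — a 15-minute conflict.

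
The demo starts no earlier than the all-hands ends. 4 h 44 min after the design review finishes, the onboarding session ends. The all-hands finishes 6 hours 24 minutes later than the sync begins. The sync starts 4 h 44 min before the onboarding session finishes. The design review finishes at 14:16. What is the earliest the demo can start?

The onboarding session ends at 14:16 + 284 min = 19:00.
The sync starts at 19:00 − 284 min = 14:16.
The all-hands ends at 14:16 + 384 min = 20:40.
The demo is bounded by the all-hands, so the earliest it can start is 20:40.

20:40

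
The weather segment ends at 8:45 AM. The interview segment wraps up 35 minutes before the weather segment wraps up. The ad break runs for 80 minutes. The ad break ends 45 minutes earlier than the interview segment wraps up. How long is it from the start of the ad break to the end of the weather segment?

The interview segment ends at 8:45 AM − 35 min = 8:10 AM.
The ad break ends at 8:10 AM − 45 min = 7:25 AM.
The ad break starts at 7:25 AM − 80 min = 6:05 AM.
From 6:05 AM to 8:45 AM is 2 h 40 min.

2 h 40 min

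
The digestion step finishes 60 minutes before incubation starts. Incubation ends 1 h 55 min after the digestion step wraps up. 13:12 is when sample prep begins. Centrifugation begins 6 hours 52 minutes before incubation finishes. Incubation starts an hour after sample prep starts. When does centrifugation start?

08:15

Incubation starts at 13:12 + 60 min = 14:12.
The digestion step ends at 14:12 − 60 min = 13:12.
Incubation ends at 13:12 + 115 min = 15:07.
Centrifugation starts at 15:07 − 412 min = 08:15.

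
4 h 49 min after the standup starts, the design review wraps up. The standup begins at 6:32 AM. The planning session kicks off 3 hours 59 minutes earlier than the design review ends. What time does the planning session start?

The design review ends at 6:32 AM + 289 min = 11:21 AM.
The planning session starts at 11:21 AM − 239 min = 7:22 AM.

7:22 AM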